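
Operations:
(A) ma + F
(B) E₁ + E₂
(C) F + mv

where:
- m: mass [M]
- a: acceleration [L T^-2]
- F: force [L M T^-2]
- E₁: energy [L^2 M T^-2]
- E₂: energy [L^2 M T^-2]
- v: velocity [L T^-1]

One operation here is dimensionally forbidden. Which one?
(C) F + mv

(A) ma + F: ma [L M T^-2] and F [L M T^-2] — same dimensions ✓
(B) E₁ + E₂: E₁ [L^2 M T^-2] and E₂ [L^2 M T^-2] — same dimensions ✓
(C) F + mv: F [L M T^-2] and mv [L M T^-1] — different dimensions cannot be added/subtracted ✗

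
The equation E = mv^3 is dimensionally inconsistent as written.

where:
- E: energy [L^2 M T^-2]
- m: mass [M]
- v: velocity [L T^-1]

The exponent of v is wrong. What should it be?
The exponent of v should be 2: E = mv^2

The LHS E has dimensions [L^2 M T^-2]; v has dimensions [L T^-1].
As written, the RHS mv^3 (exponent 3 on v) has dimensions [L^3 M T^-3], which does not match.
With exponent 2, the RHS mv^2 has dimensions [L^2 M T^-2], matching the LHS.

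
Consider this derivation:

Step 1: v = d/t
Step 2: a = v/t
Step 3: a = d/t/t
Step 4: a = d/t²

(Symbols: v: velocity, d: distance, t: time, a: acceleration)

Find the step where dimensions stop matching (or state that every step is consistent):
No step introduces an error — all steps are dimensionally consistent.

Step 1: v = d/t → LHS [L T^-1], RHS [L T^-1] ✓
Step 2: a = v/t → LHS [L T^-2], RHS [L T^-2] ✓
Step 3: a = d/t/t → LHS [L T^-2], RHS [L T^-2] ✓
Step 4: a = d/t² → LHS [L T^-2], RHS [L T^-2] ✓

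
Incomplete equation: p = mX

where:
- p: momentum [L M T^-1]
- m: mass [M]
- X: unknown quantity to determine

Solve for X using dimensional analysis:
X = v (velocity), dimensions [L T^-1]

p has dimensions [L M T^-1]; the rest of the RHS (m) has dimensions [M].
So X must have dimensions [L T^-1] — X = v (velocity).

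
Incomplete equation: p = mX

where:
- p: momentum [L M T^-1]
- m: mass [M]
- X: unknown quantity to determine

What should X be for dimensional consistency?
X = v (velocity), dimensions [L T^-1]

p has dimensions [L M T^-1]; the rest of the RHS (m) has dimensions [M].
So X must have dimensions [L T^-1] — X = v (velocity).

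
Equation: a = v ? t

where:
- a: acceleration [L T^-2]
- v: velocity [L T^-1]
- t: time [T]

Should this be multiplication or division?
division (÷): a = v ÷ t

a [L T^-2]; v [L T^-1]; t [T].
v × t → [L] ✗
v ÷ t → [L T^-2] ✓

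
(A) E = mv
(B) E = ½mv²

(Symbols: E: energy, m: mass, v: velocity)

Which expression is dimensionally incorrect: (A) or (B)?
(A)

(A) E = mv: LHS [L^2 M T^-2], RHS [L M T^-1] ✗
(B) E = ½mv²: LHS [L^2 M T^-2], RHS [L^2 M T^-2] ✓

Expression (A) E = mv is dimensionally incorrect.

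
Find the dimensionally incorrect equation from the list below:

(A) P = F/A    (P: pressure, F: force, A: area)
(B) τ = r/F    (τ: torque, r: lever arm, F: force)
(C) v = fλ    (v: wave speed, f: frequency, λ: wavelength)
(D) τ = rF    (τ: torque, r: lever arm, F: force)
(B) τ = r/F

The equation (B) τ = r/F is dimensionally incorrect.

LHS (τ): [L^2 M T^-2]
RHS (r/F): [M^-1 T^2] ✗

The dimensions do not match. The other three equations balance.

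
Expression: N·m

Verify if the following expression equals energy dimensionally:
Yes

The expression N·m has dimensions [L^2 M T^-2], which is exactly energy [L^2 M T^-2].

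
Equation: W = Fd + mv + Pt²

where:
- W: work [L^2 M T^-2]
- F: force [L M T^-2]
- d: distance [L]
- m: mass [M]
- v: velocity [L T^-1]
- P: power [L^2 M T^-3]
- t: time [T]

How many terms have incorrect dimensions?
2

LHS W: [L^2 M T^-2]
- Fd: [L^2 M T^-2] ✓
- mv: [L M T^-1] ✗
- Pt²: [L^2 M T^-1] ✗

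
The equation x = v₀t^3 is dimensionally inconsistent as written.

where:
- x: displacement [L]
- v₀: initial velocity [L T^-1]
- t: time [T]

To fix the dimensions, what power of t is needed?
The exponent of t should be 1: x = v₀t

The LHS x has dimensions [L]; t has dimensions [T].
As written, the RHS v₀t^3 (exponent 3 on t) has dimensions [L T^2], which does not match.
With exponent 1, the RHS v₀t has dimensions [L], matching the LHS.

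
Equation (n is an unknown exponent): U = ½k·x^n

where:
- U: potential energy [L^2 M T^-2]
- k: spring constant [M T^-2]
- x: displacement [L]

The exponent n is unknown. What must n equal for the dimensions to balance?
n = 2

U has dimensions [L^2 M T^-2]; x has dimensions [L].
The rest of the RHS has dimensions [M T^-2], so x^n must supply [L^2].
With n = 2: ½k·x^2 has dimensions [L^2 M T^-2], matching the LHS ✓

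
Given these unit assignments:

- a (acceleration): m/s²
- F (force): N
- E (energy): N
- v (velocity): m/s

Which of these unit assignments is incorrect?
E

The variable E (energy) should have units J, not N.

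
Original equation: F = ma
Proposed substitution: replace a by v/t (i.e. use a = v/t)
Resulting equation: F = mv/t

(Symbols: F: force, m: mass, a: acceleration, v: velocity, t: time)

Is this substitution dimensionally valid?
Yes

[a] = [L T^-2] and [v/t] = [L T^-2]. These match, so the substitution replaces a quantity by one of the same dimensions and the result F = mv/t has LHS [L M T^-2] vs RHS [L M T^-2] — still consistent.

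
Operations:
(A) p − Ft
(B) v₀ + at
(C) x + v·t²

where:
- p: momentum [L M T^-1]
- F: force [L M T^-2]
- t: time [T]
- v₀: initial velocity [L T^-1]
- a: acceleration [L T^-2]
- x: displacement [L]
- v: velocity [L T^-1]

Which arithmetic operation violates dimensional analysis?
(C) x + v·t²

(A) p − Ft: p [L M T^-1] and Ft [L M T^-1] — same dimensions ✓
(B) v₀ + at: v₀ [L T^-1] and at [L T^-1] — same dimensions ✓
(C) x + v·t²: x [L] and v·t² [L T] — different dimensions cannot be added/subtracted ✗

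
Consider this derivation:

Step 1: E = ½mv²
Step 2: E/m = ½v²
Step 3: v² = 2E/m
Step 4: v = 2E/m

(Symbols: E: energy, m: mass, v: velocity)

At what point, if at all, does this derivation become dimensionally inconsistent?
Step 4

Step 1: E = ½mv² → LHS [L^2 M T^-2], RHS [L^2 M T^-2] ✓
Step 2: E/m = ½v² → LHS [L^2 T^-2], RHS [L^2 T^-2] ✓
Step 3: v² = 2E/m → LHS [L^2 T^-2], RHS [L^2 T^-2] ✓
Step 4: v = 2E/m → LHS [L T^-1], RHS [L^2 T^-2] ✗

The first dimensional inconsistency appears in step 4: v = 2E/m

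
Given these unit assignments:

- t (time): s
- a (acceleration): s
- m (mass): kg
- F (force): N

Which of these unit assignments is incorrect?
a

The variable a (acceleration) should have units m/s², not s.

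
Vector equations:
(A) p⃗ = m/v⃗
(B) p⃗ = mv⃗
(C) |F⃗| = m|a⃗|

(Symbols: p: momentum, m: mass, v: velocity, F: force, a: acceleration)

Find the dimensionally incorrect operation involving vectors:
(A) p⃗ = m/v⃗

(A) p⃗ = m/v⃗: LHS [L M T^-1], RHS [L^-1 M T] ✗ — momentum is mass times velocity; should be mv⃗ (and division by a vector is undefined)
(B) p⃗ = mv⃗: LHS [L M T^-1], RHS [L M T^-1] ✓ — mass (scalar) times velocity (vector)
(C) |F⃗| = m|a⃗|: LHS [L M T^-2], RHS [L M T^-2] ✓ — magnitudes of vectors are scalars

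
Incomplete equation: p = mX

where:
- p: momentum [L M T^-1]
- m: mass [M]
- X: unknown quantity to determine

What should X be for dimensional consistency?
X = v (velocity), dimensions [L T^-1]

p has dimensions [L M T^-1]; the rest of the RHS (m) has dimensions [M].
So X must have dimensions [L T^-1] — X = v (velocity).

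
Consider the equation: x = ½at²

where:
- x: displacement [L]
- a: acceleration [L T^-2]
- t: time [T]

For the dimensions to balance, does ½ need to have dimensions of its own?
No

x has dimensions [L] and at² already has dimensions [L], so the equation balances without ½ contributing any dimensions. ½ is a pure (dimensionless) number; changing or removing it would not affect dimensional consistency.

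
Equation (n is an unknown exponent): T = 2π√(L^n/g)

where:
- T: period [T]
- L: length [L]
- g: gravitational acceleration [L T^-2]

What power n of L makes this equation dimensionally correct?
n = 1

T has dimensions [T]; L has dimensions [L].
With n = 1: 2π√(L^1/g) has dimensions [T], matching the LHS ✓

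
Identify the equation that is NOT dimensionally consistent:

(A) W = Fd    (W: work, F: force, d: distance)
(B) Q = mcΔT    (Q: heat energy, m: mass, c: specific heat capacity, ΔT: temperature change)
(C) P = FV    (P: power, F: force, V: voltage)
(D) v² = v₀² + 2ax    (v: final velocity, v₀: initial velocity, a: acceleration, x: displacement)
(C) P = FV

The equation (C) P = FV is dimensionally incorrect.

LHS (P): [L^2 M T^-3]
RHS (FV): [I^-1 L^3 M^2 T^-5] ✗

The dimensions do not match. The other three equations balance.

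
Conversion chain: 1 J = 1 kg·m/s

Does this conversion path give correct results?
The chain is incorrect (it contains an error).

Incorrect: Joule is kg·m²/s², not kg·m/s (that is momentum)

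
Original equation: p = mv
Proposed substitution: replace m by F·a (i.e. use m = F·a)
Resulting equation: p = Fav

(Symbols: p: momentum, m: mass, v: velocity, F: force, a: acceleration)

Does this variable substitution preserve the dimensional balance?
No

[m] = [M] and [F·a] = [L^2 M T^-4]. These differ, so the substitution replaces a quantity by one of different dimensions and the result p = Fav has LHS [L M T^-1] vs RHS [L^3 M T^-5] — inconsistent.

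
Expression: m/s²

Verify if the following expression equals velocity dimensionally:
No

The expression m/s² has dimensions [L T^-2], but velocity has dimensions [L T^-1].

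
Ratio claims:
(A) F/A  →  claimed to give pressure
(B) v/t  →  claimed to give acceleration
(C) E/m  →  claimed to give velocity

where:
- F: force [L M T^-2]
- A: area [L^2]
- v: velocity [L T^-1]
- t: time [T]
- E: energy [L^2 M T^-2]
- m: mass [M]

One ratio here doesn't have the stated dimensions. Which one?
(C) E/m does not give velocity

(A) F/A: [L^-1 M T^-2] = pressure [L^-1 M T^-2] ✓
(B) v/t: [L T^-2] = acceleration [L T^-2] ✓
(C) E/m: [L^2 T^-2] ≠ velocity [L T^-1] ✗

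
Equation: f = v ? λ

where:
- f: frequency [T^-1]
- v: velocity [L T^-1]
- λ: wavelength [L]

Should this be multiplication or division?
division (÷): f = v ÷ λ

f [T^-1]; v [L T^-1]; λ [L].
v × λ → [L^2 T^-1] ✗
v ÷ λ → [T^-1] ✓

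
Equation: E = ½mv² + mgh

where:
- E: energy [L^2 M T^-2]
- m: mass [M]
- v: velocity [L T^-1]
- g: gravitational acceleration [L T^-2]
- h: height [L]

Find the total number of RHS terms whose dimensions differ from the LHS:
0

LHS E: [L^2 M T^-2]
- ½mv²: [L^2 M T^-2] ✓
- mgh: [L^2 M T^-2] ✓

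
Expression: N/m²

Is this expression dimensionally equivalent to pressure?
Yes

The expression N/m² has dimensions [L^-1 M T^-2], which is exactly pressure [L^-1 M T^-2].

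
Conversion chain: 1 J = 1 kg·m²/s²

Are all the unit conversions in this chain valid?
The chain is correct (no errors).

Correct: Joule is defined as kg·m²/s²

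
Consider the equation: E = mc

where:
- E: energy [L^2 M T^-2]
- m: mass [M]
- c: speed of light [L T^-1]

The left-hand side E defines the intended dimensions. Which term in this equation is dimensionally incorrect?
The right-hand side term mc

E has dimensions [L^2 M T^-2], but mc has dimensions [L M T^-1], so the term mc is dimensionally wrong for E.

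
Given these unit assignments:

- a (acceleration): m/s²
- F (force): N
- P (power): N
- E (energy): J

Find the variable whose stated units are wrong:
P

The variable P (power) should have units W, not N.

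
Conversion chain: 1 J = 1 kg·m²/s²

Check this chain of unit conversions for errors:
The chain is correct (no errors).

Correct: Joule is defined as kg·m²/s²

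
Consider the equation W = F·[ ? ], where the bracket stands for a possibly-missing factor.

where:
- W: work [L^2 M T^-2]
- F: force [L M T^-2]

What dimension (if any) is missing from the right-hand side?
[L] — length (e.g. a distance d)

W has dimensions [L^2 M T^-2]; F has dimensions [L M T^-2].
The bracketed factor must supply [L^2 M T^-2] / [L M T^-2] = [L].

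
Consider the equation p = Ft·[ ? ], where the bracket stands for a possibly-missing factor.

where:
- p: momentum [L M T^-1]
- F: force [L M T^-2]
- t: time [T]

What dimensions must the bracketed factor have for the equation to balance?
Nothing is missing — the bracketed factor must be dimensionless.

p has dimensions [L M T^-1] and Ft already has dimensions [L M T^-1], so p = Ft is dimensionally complete.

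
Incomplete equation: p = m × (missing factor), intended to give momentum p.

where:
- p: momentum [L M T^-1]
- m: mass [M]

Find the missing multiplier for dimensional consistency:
v (velocity), dimensions [L T^-1]

p has dimensions [L M T^-1] and m has dimensions [M].
The missing factor must have dimensions [L M T^-1] / [M] = [L T^-1], i.e. velocity (v).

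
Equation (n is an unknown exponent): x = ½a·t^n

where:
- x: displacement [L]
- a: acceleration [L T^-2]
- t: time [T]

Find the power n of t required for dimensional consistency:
n = 2

x has dimensions [L]; t has dimensions [T].
The rest of the RHS has dimensions [L T^-2], so t^n must supply [T^2].
With n = 2: ½a·t^2 has dimensions [L], matching the LHS ✓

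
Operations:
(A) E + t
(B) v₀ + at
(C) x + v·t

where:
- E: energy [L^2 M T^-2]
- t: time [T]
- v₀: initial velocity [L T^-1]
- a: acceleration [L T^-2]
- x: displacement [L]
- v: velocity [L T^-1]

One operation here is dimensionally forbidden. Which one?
(A) E + t

(A) E + t: E [L^2 M T^-2] and t [T] — different dimensions cannot be added/subtracted ✗
(B) v₀ + at: v₀ [L T^-1] and at [L T^-1] — same dimensions ✓
(C) x + v·t: x [L] and v·t [L] — same dimensions ✓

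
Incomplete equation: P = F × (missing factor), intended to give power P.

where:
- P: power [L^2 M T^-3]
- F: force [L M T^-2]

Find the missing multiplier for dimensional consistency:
v (velocity), dimensions [L T^-1]

P has dimensions [L^2 M T^-3] and F has dimensions [L M T^-2].
The missing factor must have dimensions [L^2 M T^-3] / [L M T^-2] = [L T^-1], i.e. velocity (v).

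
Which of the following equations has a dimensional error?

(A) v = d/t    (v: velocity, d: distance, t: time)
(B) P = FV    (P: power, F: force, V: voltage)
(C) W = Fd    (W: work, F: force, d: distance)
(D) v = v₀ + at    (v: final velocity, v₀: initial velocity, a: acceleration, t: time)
(B) P = FV

The equation (B) P = FV is dimensionally incorrect.

LHS (P): [L^2 M T^-3]
RHS (FV): [I^-1 L^3 M^2 T^-5] ✗

The dimensions do not match. The other three equations balance.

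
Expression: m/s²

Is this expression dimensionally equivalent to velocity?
No

The expression m/s² has dimensions [L T^-2], but velocity has dimensions [L T^-1].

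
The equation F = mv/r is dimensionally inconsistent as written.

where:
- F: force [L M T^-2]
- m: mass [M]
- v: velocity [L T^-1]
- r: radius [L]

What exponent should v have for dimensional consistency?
The exponent of v should be 2: F = mv^2/r

The LHS F has dimensions [L M T^-2]; v has dimensions [L T^-1].
As written, the RHS mv/r (exponent 1 on v) has dimensions [M T^-1], which does not match.
With exponent 2, the RHS mv^2/r has dimensions [L M T^-2], matching the LHS.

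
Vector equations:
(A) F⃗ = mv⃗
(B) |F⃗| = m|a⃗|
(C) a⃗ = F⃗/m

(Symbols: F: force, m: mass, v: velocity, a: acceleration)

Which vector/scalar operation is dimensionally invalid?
(A) F⃗ = mv⃗

(A) F⃗ = mv⃗: LHS [L M T^-2], RHS [L M T^-1] ✗ — mass times velocity is momentum, not force; should be ma⃗
(B) |F⃗| = m|a⃗|: LHS [L M T^-2], RHS [L M T^-2] ✓ — magnitudes of vectors are scalars
(C) a⃗ = F⃗/m: LHS [L T^-2], RHS [L T^-2] ✓ — force (vector) divided by mass (scalar)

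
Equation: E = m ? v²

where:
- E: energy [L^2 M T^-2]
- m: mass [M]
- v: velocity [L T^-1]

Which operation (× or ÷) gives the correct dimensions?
multiplication (×): E = m × v²

E [L^2 M T^-2]; m [M]; v² [L^2 T^-2].
m × v² → [L^2 M T^-2] ✓
m ÷ v² → [L^-2 M T^2] ✗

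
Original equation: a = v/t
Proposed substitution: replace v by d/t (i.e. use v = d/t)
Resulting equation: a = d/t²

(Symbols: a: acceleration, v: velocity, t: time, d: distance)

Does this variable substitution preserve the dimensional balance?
Yes

[v] = [L T^-1] and [d/t] = [L T^-1]. These match, so the substitution replaces a quantity by one of the same dimensions and the result a = d/t² has LHS [L T^-2] vs RHS [L T^-2] — still consistent.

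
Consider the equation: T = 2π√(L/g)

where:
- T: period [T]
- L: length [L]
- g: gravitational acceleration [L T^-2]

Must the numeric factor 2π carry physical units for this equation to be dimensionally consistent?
No

T has dimensions [T] and √(L/g) already has dimensions [T], so the equation balances without 2π contributing any dimensions. 2π is a pure (dimensionless) number; changing or removing it would not affect dimensional consistency.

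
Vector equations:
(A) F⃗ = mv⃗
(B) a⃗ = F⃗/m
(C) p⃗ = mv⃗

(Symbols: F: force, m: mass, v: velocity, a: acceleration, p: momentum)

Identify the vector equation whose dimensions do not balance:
(A) F⃗ = mv⃗

(A) F⃗ = mv⃗: LHS [L M T^-2], RHS [L M T^-1] ✗ — mass times velocity is momentum, not force; should be ma⃗
(B) a⃗ = F⃗/m: LHS [L T^-2], RHS [L T^-2] ✓ — force (vector) divided by mass (scalar)
(C) p⃗ = mv⃗: LHS [L M T^-1], RHS [L M T^-1] ✓ — mass (scalar) times velocity (vector)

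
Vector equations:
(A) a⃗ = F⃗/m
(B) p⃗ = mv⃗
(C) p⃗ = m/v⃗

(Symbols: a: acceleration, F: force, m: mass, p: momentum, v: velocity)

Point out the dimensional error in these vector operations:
(C) p⃗ = m/v⃗

(A) a⃗ = F⃗/m: LHS [L T^-2], RHS [L T^-2] ✓ — force (vector) divided by mass (scalar)
(B) p⃗ = mv⃗: LHS [L M T^-1], RHS [L M T^-1] ✓ — mass (scalar) times velocity (vector)
(C) p⃗ = m/v⃗: LHS [L M T^-1], RHS [L^-1 M T] ✗ — momentum is mass times velocity; should be mv⃗ (and division by a vector is undefined)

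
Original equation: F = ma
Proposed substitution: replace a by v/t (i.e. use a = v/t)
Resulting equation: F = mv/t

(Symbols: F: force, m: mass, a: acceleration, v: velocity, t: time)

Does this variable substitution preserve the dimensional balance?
Yes

[a] = [L T^-2] and [v/t] = [L T^-2]. These match, so the substitution replaces a quantity by one of the same dimensions and the result F = mv/t has LHS [L M T^-2] vs RHS [L M T^-2] — still consistent.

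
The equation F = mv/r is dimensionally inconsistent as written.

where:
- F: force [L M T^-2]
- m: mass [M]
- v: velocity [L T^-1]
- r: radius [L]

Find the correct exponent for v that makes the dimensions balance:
The exponent of v should be 2: F = mv^2/r

The LHS F has dimensions [L M T^-2]; v has dimensions [L T^-1].
As written, the RHS mv/r (exponent 1 on v) has dimensions [M T^-1], which does not match.
With exponent 2, the RHS mv^2/r has dimensions [L M T^-2], matching the LHS.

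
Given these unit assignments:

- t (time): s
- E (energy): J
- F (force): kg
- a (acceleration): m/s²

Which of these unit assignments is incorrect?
F

The variable F (force) should have units N, not kg.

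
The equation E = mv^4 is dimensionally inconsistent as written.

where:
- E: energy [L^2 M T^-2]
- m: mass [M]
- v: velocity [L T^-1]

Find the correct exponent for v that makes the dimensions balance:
The exponent of v should be 2: E = mv^2

The LHS E has dimensions [L^2 M T^-2]; v has dimensions [L T^-1].
As written, the RHS mv^4 (exponent 4 on v) has dimensions [L^4 M T^-4], which does not match.
With exponent 2, the RHS mv^2 has dimensions [L^2 M T^-2], matching the LHS.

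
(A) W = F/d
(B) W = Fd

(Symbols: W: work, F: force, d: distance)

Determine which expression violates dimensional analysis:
(A)

(A) W = F/d: LHS [L^2 M T^-2], RHS [M T^-2] ✗
(B) W = Fd: LHS [L^2 M T^-2], RHS [L^2 M T^-2] ✓

Expression (A) W = F/d is dimensionally incorrect.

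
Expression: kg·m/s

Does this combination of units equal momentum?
Yes

The expression kg·m/s has dimensions [L M T^-1], which is exactly momentum [L M T^-1].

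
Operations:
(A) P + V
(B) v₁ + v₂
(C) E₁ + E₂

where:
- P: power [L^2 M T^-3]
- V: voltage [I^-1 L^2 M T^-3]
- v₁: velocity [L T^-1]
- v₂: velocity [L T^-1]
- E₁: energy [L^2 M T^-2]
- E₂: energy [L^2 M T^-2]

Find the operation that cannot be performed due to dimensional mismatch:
(A) P + V

(A) P + V: P [L^2 M T^-3] and V [I^-1 L^2 M T^-3] — different dimensions cannot be added/subtracted ✗
(B) v₁ + v₂: v₁ [L T^-1] and v₂ [L T^-1] — same dimensions ✓
(C) E₁ + E₂: E₁ [L^2 M T^-2] and E₂ [L^2 M T^-2] — same dimensions ✓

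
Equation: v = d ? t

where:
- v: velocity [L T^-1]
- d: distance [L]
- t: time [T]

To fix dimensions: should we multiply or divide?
division (÷): v = d ÷ t

v [L T^-1]; d [L]; t [T].
d × t → [L T] ✗
d ÷ t → [L T^-1] ✓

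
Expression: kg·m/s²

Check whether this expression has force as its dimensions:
Yes

The expression kg·m/s² has dimensions [L M T^-2], which is exactly force [L M T^-2].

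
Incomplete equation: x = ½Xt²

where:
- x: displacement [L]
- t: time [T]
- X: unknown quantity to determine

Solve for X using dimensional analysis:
X = a (acceleration), dimensions [L T^-2]

x has dimensions [L]; the rest of the RHS (½ t²) has dimensions [T^2].
So X must have dimensions [L T^-2] — X = a (acceleration).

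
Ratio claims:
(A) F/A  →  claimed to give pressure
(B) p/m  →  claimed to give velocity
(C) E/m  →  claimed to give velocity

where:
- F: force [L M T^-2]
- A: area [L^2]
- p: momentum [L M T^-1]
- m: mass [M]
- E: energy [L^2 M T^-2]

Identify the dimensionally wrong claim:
(C) E/m does not give velocity

(A) F/A: [L^-1 M T^-2] = pressure [L^-1 M T^-2] ✓
(B) p/m: [L T^-1] = velocity [L T^-1] ✓
(C) E/m: [L^2 T^-2] ≠ velocity [L T^-1] ✗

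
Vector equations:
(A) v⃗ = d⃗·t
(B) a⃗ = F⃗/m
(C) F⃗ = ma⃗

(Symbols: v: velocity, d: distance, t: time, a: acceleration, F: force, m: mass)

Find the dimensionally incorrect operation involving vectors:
(A) v⃗ = d⃗·t

(A) v⃗ = d⃗·t: LHS [L T^-1], RHS [L T] ✗ — velocity is displacement per time; should be d⃗/t
(B) a⃗ = F⃗/m: LHS [L T^-2], RHS [L T^-2] ✓ — force (vector) divided by mass (scalar)
(C) F⃗ = ma⃗: LHS [L M T^-2], RHS [L M T^-2] ✓ — Force and acceleration are vectors, mass is a scalar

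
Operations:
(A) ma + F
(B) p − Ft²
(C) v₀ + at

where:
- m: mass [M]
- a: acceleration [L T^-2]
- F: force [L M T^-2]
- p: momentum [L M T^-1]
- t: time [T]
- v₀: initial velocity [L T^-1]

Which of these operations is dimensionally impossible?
(B) p − Ft²

(A) ma + F: ma [L M T^-2] and F [L M T^-2] — same dimensions ✓
(B) p − Ft²: p [L M T^-1] and Ft² [L M] — different dimensions cannot be added/subtracted ✗
(C) v₀ + at: v₀ [L T^-1] and at [L T^-1] — same dimensions ✓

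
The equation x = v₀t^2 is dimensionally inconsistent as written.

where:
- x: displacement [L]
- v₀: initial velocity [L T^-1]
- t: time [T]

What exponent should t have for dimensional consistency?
The exponent of t should be 1: x = v₀t

The LHS x has dimensions [L]; t has dimensions [T].
As written, the RHS v₀t^2 (exponent 2 on t) has dimensions [L T], which does not match.
With exponent 1, the RHS v₀t has dimensions [L], matching the LHS.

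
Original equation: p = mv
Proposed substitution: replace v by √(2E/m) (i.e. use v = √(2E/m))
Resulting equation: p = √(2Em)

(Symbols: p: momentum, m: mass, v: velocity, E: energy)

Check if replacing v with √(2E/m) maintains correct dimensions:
Yes

[v] = [L T^-1] and [√(2E/m)] = [L T^-1]. These match, so the substitution replaces a quantity by one of the same dimensions and the result p = √(2Em) has LHS [L M T^-1] vs RHS [L M T^-1] — still consistent.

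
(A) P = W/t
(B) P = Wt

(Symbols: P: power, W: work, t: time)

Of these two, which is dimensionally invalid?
(B)

(A) P = W/t: LHS [L^2 M T^-3], RHS [L^2 M T^-3] ✓
(B) P = Wt: LHS [L^2 M T^-3], RHS [L^2 M T^-1] ✗

Expression (B) P = Wt is dimensionally incorrect.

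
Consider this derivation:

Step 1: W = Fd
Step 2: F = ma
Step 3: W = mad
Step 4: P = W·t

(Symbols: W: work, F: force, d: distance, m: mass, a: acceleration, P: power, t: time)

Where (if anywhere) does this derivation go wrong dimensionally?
Step 4

Step 1: W = Fd → LHS [L^2 M T^-2], RHS [L^2 M T^-2] ✓
Step 2: F = ma → LHS [L M T^-2], RHS [L M T^-2] ✓
Step 3: W = mad → LHS [L^2 M T^-2], RHS [L^2 M T^-2] ✓
Step 4: P = W·t → LHS [L^2 M T^-3], RHS [L^2 M T^-1] ✗

The first dimensional inconsistency appears in step 4: P = W·t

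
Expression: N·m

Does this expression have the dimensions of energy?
Yes

The expression N·m has dimensions [L^2 M T^-2], which is exactly energy [L^2 M T^-2].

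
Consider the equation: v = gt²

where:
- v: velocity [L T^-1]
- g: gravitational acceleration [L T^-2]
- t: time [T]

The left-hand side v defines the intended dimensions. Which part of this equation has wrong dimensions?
The right-hand side term gt²

v has dimensions [L T^-1], but gt² has dimensions [L], so the term gt² is dimensionally wrong for v.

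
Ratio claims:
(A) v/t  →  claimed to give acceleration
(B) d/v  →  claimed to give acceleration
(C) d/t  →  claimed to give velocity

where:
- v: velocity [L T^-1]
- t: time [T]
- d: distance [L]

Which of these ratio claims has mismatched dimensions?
(B) d/v does not give acceleration

(A) v/t: [L T^-2] = acceleration [L T^-2] ✓
(B) d/v: [T] ≠ acceleration [L T^-2] ✗
(C) d/t: [L T^-1] = velocity [L T^-1] ✓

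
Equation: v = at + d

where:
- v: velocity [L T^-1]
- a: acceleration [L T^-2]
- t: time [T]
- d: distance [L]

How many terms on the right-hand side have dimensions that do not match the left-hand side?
1

LHS v: [L T^-1]
- at: [L T^-1] ✓
- d: [L] ✗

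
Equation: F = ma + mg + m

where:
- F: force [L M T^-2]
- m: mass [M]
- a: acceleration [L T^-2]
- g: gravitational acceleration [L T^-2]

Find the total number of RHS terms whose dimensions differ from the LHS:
1

LHS F: [L M T^-2]
- ma: [L M T^-2] ✓
- mg: [L M T^-2] ✓
- m: [M] ✗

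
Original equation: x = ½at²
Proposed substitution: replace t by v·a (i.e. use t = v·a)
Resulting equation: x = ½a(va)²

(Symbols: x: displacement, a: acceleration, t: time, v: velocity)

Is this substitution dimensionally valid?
No

[t] = [T] and [v·a] = [L^2 T^-3]. These differ, so the substitution replaces a quantity by one of different dimensions and the result x = ½a(va)² has LHS [L] vs RHS [L^5 T^-8] — inconsistent.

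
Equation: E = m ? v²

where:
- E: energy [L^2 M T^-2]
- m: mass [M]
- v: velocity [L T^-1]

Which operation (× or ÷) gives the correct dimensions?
multiplication (×): E = m × v²

E [L^2 M T^-2]; m [M]; v² [L^2 T^-2].
m × v² → [L^2 M T^-2] ✓
m ÷ v² → [L^-2 M T^2] ✗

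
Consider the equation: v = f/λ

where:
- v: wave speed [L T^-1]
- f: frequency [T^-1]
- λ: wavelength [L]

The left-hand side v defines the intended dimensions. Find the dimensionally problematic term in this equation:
The right-hand side term f/λ

v has dimensions [L T^-1], but f/λ has dimensions [L^-1 T^-1], so the term f/λ is dimensionally wrong for v.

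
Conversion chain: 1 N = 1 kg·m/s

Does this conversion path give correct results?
The chain is incorrect (it contains an error).

Incorrect: Newton is kg·m/s², not kg·m/s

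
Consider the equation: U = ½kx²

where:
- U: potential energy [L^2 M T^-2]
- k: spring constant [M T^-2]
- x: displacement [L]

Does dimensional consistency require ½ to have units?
No

U has dimensions [L^2 M T^-2] and kx² already has dimensions [L^2 M T^-2], so the equation balances without ½ contributing any dimensions. ½ is a pure (dimensionless) number; changing or removing it would not affect dimensional consistency.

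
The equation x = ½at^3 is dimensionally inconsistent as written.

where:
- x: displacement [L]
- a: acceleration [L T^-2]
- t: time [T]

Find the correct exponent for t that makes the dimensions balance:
The exponent of t should be 2: x = ½at^2

The LHS x has dimensions [L]; t has dimensions [T].
As written, the RHS ½at^3 (exponent 3 on t) has dimensions [L T], which does not match.
With exponent 2, the RHS ½at^2 has dimensions [L], matching the LHS.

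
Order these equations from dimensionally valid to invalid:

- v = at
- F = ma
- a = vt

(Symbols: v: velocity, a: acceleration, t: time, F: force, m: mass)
Dimensionally correct: v = at, F = ma
Dimensionally incorrect: a = vt
Ordered (correct first, then incorrect): v = at, F = ma, a = vt

- v = at: LHS [L T^-1], RHS [L T^-1] → correct ✓
- F = ma: LHS [L M T^-2], RHS [L M T^-2] → correct ✓
- a = vt: LHS [L T^-2], RHS [L] → incorrect ✗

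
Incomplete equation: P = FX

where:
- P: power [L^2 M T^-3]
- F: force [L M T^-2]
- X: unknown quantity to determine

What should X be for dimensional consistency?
X = v (velocity), dimensions [L T^-1]

P has dimensions [L^2 M T^-3]; the rest of the RHS (F) has dimensions [L M T^-2].
So X must have dimensions [L T^-1] — X = v (velocity).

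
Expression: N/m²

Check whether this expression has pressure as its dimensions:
Yes

The expression N/m² has dimensions [L^-1 M T^-2], which is exactly pressure [L^-1 M T^-2].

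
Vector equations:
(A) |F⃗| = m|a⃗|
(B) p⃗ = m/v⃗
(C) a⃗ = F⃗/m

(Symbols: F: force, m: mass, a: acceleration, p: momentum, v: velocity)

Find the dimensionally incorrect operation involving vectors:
(B) p⃗ = m/v⃗

(A) |F⃗| = m|a⃗|: LHS [L M T^-2], RHS [L M T^-2] ✓ — magnitudes of vectors are scalars
(B) p⃗ = m/v⃗: LHS [L M T^-1], RHS [L^-1 M T] ✗ — momentum is mass times velocity; should be mv⃗ (and division by a vector is undefined)
(C) a⃗ = F⃗/m: LHS [L T^-2], RHS [L T^-2] ✓ — force (vector) divided by mass (scalar)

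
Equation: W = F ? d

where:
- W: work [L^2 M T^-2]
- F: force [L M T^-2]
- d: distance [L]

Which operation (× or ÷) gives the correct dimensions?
multiplication (×): W = F × d

W [L^2 M T^-2]; F [L M T^-2]; d [L].
F × d → [L^2 M T^-2] ✓
F ÷ d → [M T^-2] ✗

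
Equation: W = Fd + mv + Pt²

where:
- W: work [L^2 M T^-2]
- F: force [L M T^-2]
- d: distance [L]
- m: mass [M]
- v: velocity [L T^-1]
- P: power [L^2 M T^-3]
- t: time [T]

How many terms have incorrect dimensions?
2

LHS W: [L^2 M T^-2]
- Fd: [L^2 M T^-2] ✓
- mv: [L M T^-1] ✗
- Pt²: [L^2 M T^-1] ✗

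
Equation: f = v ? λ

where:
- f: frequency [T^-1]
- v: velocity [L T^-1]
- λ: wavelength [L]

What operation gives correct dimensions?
division (÷): f = v ÷ λ

f [T^-1]; v [L T^-1]; λ [L].
v × λ → [L^2 T^-1] ✗
v ÷ λ → [T^-1] ✓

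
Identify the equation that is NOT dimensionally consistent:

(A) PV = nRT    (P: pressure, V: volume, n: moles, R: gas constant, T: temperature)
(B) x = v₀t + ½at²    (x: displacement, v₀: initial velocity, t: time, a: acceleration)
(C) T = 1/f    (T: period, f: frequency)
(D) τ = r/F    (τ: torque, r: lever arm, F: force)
(D) τ = r/F

The equation (D) τ = r/F is dimensionally incorrect.

LHS (τ): [L^2 M T^-2]
RHS (r/F): [M^-1 T^2] ✗

The dimensions do not match. The other three equations balance.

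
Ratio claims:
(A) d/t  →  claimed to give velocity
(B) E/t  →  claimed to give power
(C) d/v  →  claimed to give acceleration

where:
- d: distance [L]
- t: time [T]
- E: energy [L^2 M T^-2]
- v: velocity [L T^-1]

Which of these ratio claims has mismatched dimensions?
(C) d/v does not give acceleration

(A) d/t: [L T^-1] = velocity [L T^-1] ✓
(B) E/t: [L^2 M T^-3] = power [L^2 M T^-3] ✓
(C) d/v: [T] ≠ acceleration [L T^-2] ✗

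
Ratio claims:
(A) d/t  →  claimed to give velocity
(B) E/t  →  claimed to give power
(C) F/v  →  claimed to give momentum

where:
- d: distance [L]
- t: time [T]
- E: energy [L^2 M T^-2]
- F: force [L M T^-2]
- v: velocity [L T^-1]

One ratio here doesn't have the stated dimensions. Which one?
(C) F/v does not give momentum

(A) d/t: [L T^-1] = velocity [L T^-1] ✓
(B) E/t: [L^2 M T^-3] = power [L^2 M T^-3] ✓
(C) F/v: [M T^-1] ≠ momentum [L M T^-1] ✗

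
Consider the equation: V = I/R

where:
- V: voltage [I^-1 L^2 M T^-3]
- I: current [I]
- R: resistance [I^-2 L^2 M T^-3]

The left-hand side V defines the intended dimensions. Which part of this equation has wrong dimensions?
The right-hand side term I/R

V has dimensions [I^-1 L^2 M T^-3], but I/R has dimensions [I^3 L^-2 M^-1 T^3], so the term I/R is dimensionally wrong for V.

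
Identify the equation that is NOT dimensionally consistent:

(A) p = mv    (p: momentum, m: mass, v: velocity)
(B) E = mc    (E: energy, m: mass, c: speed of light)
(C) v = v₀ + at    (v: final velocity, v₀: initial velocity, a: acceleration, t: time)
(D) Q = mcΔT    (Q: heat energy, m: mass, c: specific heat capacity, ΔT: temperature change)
(B) E = mc

The equation (B) E = mc is dimensionally incorrect.

LHS (E): [L^2 M T^-2]
RHS (mc): [L M T^-1] ✗

The dimensions do not match. The other three equations balance.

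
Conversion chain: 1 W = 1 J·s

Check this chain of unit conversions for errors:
The chain is incorrect (it contains an error).

Incorrect: Watt is J/s, not J·s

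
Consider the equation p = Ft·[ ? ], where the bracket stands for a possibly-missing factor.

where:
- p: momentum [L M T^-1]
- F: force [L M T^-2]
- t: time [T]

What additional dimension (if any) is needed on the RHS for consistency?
Nothing is missing — the bracketed factor must be dimensionless.

p has dimensions [L M T^-1] and Ft already has dimensions [L M T^-1], so p = Ft is dimensionally complete.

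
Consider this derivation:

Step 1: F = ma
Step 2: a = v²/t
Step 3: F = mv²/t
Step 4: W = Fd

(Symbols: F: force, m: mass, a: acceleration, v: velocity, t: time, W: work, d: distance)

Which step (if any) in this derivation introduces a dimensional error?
Step 2

Step 1: F = ma → LHS [L M T^-2], RHS [L M T^-2] ✓
Step 2: a = v²/t → LHS [L T^-2], RHS [L^2 T^-3] ✗

The first dimensional inconsistency appears in step 2: a = v²/t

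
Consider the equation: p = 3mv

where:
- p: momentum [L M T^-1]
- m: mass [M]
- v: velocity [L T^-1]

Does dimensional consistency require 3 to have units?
No

p has dimensions [L M T^-1] and mv already has dimensions [L M T^-1], so the equation balances without 3 contributing any dimensions. 3 is a pure (dimensionless) number; changing or removing it would not affect dimensional consistency.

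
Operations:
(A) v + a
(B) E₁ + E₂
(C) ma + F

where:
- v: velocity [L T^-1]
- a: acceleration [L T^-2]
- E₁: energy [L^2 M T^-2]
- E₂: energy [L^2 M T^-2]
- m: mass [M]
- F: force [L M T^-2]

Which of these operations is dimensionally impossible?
(A) v + a

(A) v + a: v [L T^-1] and a [L T^-2] — different dimensions cannot be added/subtracted ✗
(B) E₁ + E₂: E₁ [L^2 M T^-2] and E₂ [L^2 M T^-2] — same dimensions ✓
(C) ma + F: ma [L M T^-2] and F [L M T^-2] — same dimensions ✓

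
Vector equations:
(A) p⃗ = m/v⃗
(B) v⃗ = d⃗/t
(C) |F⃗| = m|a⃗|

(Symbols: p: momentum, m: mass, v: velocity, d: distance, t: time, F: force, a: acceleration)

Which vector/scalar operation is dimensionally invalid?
(A) p⃗ = m/v⃗

(A) p⃗ = m/v⃗: LHS [L M T^-1], RHS [L^-1 M T] ✗ — momentum is mass times velocity; should be mv⃗ (and division by a vector is undefined)
(B) v⃗ = d⃗/t: LHS [L T^-1], RHS [L T^-1] ✓ — displacement (vector) divided by time (scalar)
(C) |F⃗| = m|a⃗|: LHS [L M T^-2], RHS [L M T^-2] ✓ — magnitudes of vectors are scalars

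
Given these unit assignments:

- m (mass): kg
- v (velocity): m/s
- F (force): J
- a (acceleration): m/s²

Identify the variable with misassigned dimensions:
F

The variable F (force) should have units N, not J.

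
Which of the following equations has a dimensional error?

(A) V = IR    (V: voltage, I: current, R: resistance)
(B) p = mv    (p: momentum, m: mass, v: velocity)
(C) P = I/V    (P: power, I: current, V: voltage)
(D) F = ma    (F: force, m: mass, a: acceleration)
(C) P = I/V

The equation (C) P = I/V is dimensionally incorrect.

LHS (P): [L^2 M T^-3]
RHS (I/V): [I^2 L^-2 M^-1 T^3] ✗

The dimensions do not match. The other three equations balance.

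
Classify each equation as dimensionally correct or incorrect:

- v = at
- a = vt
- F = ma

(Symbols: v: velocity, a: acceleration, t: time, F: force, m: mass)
Dimensionally correct: v = at, F = ma
Dimensionally incorrect: a = vt
Ordered (correct first, then incorrect): v = at, F = ma, a = vt

- v = at: LHS [L T^-1], RHS [L T^-1] → correct ✓
- a = vt: LHS [L T^-2], RHS [L] → incorrect ✗
- F = ma: LHS [L M T^-2], RHS [L M T^-2] → correct ✓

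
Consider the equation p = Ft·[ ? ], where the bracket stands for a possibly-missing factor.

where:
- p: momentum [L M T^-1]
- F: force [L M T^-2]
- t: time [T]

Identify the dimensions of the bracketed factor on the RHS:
Nothing is missing — the bracketed factor must be dimensionless.

p has dimensions [L M T^-1] and Ft already has dimensions [L M T^-1], so p = Ft is dimensionally complete.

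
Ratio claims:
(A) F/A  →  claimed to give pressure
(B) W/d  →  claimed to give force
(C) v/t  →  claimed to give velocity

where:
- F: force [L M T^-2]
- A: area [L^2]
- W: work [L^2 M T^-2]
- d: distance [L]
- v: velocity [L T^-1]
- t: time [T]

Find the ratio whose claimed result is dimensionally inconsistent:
(C) v/t does not give velocity

(A) F/A: [L^-1 M T^-2] = pressure [L^-1 M T^-2] ✓
(B) W/d: [L M T^-2] = force [L M T^-2] ✓
(C) v/t: [L T^-2] ≠ velocity [L T^-1] ✗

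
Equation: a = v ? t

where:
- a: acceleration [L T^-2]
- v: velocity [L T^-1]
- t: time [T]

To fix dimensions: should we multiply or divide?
division (÷): a = v ÷ t

a [L T^-2]; v [L T^-1]; t [T].
v × t → [L] ✗
v ÷ t → [L T^-2] ✓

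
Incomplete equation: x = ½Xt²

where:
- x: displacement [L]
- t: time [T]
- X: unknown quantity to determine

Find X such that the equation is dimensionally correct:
X = a (acceleration), dimensions [L T^-2]

x has dimensions [L]; the rest of the RHS (½ t²) has dimensions [T^2].
So X must have dimensions [L T^-2] — X = a (acceleration).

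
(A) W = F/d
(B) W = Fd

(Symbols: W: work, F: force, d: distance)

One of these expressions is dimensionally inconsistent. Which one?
(A)

(A) W = F/d: LHS [L^2 M T^-2], RHS [M T^-2] ✗
(B) W = Fd: LHS [L^2 M T^-2], RHS [L^2 M T^-2] ✓

Expression (A) W = F/d is dimensionally incorrect.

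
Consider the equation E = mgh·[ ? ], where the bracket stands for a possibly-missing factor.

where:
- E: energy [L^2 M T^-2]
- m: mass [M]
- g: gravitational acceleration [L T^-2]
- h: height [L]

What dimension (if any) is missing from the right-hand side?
Nothing is missing — the bracketed factor must be dimensionless.

E has dimensions [L^2 M T^-2] and mgh already has dimensions [L^2 M T^-2], so E = mgh is dimensionally complete.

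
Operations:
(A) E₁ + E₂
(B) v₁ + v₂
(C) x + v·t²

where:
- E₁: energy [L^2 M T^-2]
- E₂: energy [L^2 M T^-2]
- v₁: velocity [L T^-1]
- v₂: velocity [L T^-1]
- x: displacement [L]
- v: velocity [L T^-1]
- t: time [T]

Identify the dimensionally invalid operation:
(C) x + v·t²

(A) E₁ + E₂: E₁ [L^2 M T^-2] and E₂ [L^2 M T^-2] — same dimensions ✓
(B) v₁ + v₂: v₁ [L T^-1] and v₂ [L T^-1] — same dimensions ✓
(C) x + v·t²: x [L] and v·t² [L T] — different dimensions cannot be added/subtracted ✗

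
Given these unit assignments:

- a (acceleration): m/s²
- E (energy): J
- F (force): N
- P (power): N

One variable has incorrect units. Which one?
P

The variable P (power) should have units W, not N.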